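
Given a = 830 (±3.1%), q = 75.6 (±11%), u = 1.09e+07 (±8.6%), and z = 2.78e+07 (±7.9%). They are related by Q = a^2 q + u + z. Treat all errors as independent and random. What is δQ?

Let p = a^2·q = 5.21e+07. δp/p = √((2·δa/a)² + (1·δq/q)²) = √(0.00384 + 0.0121) = 0.126, so δp = 6.58e+06.
Q = p + u + z: δQ = √(δp² + δu² + δz²) = √(4.32e+13 + 8.79e+11 + 4.82e+12) = 7e+06

7e+06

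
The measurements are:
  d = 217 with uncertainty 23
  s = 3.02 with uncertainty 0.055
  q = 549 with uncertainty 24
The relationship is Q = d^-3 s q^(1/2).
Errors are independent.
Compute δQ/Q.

0.319

Since Q is a product/quotient, work with relative uncertainties:
  (-3·δd/d)² = (-3×0.106)² = 0.101;  (1·δs/s)² = (1×0.0182)² = 0.000332;  (½·δq/q)² = (0.5×0.0437)² = 0.000478
δQ/Q = √(0.102) = 0.319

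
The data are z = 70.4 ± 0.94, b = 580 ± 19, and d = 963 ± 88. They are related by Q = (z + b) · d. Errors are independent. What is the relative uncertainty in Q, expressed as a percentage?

Let u = z + b = 650. δu = √(δz² + δb²) = √(0.884 + 361) = 19.0, so δu/u = 0.0292.
Q is then a monomial in u, d:
δQ/Q = √((δu/u)² + (1·δd/d)²) = √(0.000855 + 0.00835) = 0.0959

9.59%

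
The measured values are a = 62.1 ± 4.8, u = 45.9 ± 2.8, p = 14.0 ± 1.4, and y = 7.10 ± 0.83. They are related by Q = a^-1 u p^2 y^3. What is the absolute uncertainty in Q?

21500

Relative error in a monomial: (δQ/Q)² = Σ (nᵢ · δxᵢ/xᵢ)².
  (-1·δa/a)² = (-1×0.0773)² = 0.00597;  (1·δu/u)² = (1×0.0610)² = 0.00372;  (2·δp/p)² = (2×0.100)² = 0.0400;  (3·δy/y)² = (3×0.117)² = 0.123
δQ/Q = √(0.173) = 0.416
Q = 51900, so δQ = 0.416 × 51900 = 21500.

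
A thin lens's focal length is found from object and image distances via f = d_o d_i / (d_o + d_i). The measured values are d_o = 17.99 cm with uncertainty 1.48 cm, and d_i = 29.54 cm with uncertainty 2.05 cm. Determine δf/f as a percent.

∂f/∂d_o = (d_i/(d_o+d_i))² = 0.386;  ∂f/∂d_i = (d_o/(d_o+d_i))² = 0.143
δf = √((∂f/∂d_o · δd_o)² + (∂f/∂d_i · δd_i)²) = √(0.327 + 0.0863) = 0.643 cm
f = 11.18 cm, so δf/f = 0.643/11.18 = 0.0575.

5.75%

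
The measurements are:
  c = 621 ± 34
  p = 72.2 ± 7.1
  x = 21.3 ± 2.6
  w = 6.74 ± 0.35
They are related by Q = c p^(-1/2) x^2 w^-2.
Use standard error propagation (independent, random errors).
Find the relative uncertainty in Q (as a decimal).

0.275

Since Q is a product/quotient, work with relative uncertainties:
  (1·δc/c)² = (1×0.0548)² = 0.00300;  (−½·δp/p)² = (-0.5×0.0983)² = 0.00242;  (2·δx/x)² = (2×0.122)² = 0.0596;  (-2·δw/w)² = (-2×0.0519)² = 0.0108
δQ/Q = √(0.0758) = 0.275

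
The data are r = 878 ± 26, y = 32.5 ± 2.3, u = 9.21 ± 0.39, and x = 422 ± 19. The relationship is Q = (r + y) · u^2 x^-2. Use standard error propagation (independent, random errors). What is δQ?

0.0550

Let w = r + y = 910. δw = √(δr² + δy²) = √(676 + 5.29) = 26.1, so δw/w = 0.0287.
Q is then a monomial in w, u, x:
δQ/Q = √((δw/w)² + (2·δu/u)² + (-2·δx/x)²) = √(0.000822 + 0.00717 + 0.00811) = 0.127
Q = 0.434, so δQ = 0.127 × 0.434 = 0.0550.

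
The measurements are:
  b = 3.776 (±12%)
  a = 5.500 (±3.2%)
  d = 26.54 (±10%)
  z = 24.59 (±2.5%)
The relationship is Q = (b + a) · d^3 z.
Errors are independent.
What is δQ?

1.3e+06

Let u = b + a = 9.276. δu = √(δb² + δa²) = √(0.205 + 0.0310) = 0.486, so δu/u = 0.0524.
Q is then a monomial in u, d, z:
δQ/Q = √((δu/u)² + (3·δd/d)² + (1·δz/z)²) = √(0.00275 + 0.0900 + 0.000625) = 0.306
Q = 4.264e+06, so δQ = 0.306 × 4.264e+06 = 1.3e+06.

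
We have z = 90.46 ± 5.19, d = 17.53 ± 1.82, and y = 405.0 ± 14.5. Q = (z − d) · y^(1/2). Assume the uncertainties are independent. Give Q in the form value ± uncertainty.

Let u = z − d = 72.93. δu = √(δz² + δd²) = √(26.9 + 3.31) = 5.50, so δu/u = 0.0754.
Q is then a monomial in u, y:
δQ/Q = √((δu/u)² + (½·δy/y)²) = √(0.00569 + 0.000320) = 0.0775
Q = 1468, so δQ = 0.0775 × 1468 = 114.

1468 ± 114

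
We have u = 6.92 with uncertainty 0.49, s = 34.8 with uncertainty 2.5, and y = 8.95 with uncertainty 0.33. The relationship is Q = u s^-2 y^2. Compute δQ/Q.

0.176

For a monomial Q ∝ u, s^-2, y^2, fractional errors add in quadrature:
  (1·δu/u)² = (1×0.0708)² = 0.00501;  (-2·δs/s)² = (-2×0.0718)² = 0.0206;  (2·δy/y)² = (2×0.0369)² = 0.00544
δQ/Q = √(0.0311) = 0.176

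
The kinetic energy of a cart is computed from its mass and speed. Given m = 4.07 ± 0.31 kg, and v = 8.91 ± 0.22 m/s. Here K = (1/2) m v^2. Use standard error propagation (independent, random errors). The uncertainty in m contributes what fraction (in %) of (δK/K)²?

(δK/K)² = (1·δm/m)² + (2·δv/v)²
  m term: (1×0.0762)² = 0.00580
  v term: (2×0.0247)² = 0.00244
Total = 0.00824. Share from m = 0.00580/0.00824 = 0.704.

70.4%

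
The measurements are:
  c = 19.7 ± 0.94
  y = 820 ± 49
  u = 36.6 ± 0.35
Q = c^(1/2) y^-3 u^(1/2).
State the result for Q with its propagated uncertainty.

Since Q is a product/quotient, work with relative uncertainties:
  (½·δc/c)² = (0.5×0.0477)² = 0.000569;  (-3·δy/y)² = (-3×0.0598)² = 0.0321;  (½·δu/u)² = (0.5×0.00956)² = 2.29e-05
δQ/Q = √(0.0327) = 0.181
Q = 4.87e-08, so δQ = 0.181 × 4.87e-08 = 8.81e-09.

(4.87 ± 0.881) × 10^-8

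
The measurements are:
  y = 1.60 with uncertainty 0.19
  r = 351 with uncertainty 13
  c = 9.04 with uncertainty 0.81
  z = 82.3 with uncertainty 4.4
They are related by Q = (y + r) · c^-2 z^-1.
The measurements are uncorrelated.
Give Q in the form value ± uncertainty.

0.0524 ± 0.00999

Let u = y + r = 353. δu = √(δy² + δr²) = √(0.0361 + 169) = 13.0, so δu/u = 0.0369.
Q is then a monomial in u, c, z:
δQ/Q = √((δu/u)² + (-2·δc/c)² + (-1·δz/z)²) = √(0.00136 + 0.0321 + 0.00286) = 0.191
Q = 0.0524, so δQ = 0.191 × 0.0524 = 0.00999.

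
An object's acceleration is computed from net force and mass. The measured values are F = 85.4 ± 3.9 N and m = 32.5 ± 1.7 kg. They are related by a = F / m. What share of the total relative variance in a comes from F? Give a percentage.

43.3%

(δa/a)² = (1·δF/F)² + (-1·δm/m)²
  F term: (1×0.0457)² = 0.00209
  m term: (-1×0.0523)² = 0.00274
Total = 0.00482. Share from F = 0.00209/0.00482 = 0.433.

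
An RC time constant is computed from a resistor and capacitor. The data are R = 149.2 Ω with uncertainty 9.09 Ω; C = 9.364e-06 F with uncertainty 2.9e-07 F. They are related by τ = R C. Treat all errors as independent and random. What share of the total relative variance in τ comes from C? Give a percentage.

20.5%

(δτ/τ)² = (1·δR/R)² + (1·δC/C)²
  R term: (1×0.0609)² = 0.00371
  C term: (1×0.0310)² = 0.000959
Total = 0.00467. Share from C = 0.000959/0.00467 = 0.205.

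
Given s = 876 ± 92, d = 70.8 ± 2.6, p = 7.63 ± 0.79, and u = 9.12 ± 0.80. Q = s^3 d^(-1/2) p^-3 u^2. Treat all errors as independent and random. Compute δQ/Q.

0.476

Relative error in a monomial: (δQ/Q)² = Σ (nᵢ · δxᵢ/xᵢ)².
  (3·δs/s)² = (3×0.105)² = 0.0993;  (−½·δd/d)² = (-0.5×0.0367)² = 0.000337;  (-3·δp/p)² = (-3×0.104)² = 0.0965;  (2·δu/u)² = (2×0.0877)² = 0.0308
δQ/Q = √(0.227) = 0.476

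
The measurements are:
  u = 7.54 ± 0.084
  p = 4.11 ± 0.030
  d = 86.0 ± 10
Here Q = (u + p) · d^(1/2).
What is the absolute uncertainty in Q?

6.34

Let w = u + p = 11.7. δw = √(δu² + δp²) = √(0.00706 + 0.000900) = 0.0892, so δw/w = 0.00766.
Q is then a monomial in w, d:
δQ/Q = √((δw/w)² + (½·δd/d)²) = √(5.86e-05 + 0.00338) = 0.0586
Q = 108, so δQ = 0.0586 × 108 = 6.34.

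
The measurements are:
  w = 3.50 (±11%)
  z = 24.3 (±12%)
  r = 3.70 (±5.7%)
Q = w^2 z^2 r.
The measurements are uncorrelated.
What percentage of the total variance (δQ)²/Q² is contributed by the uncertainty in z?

(δQ/Q)² = (2·δw/w)² + (2·δz/z)² + (1·δr/r)²
  w term: (2×0.110)² = 0.0484
  z term: (2×0.120)² = 0.0576
  r term: (1×0.0570)² = 0.00325
Total = 0.109. Share from z = 0.0576/0.109 = 0.527.

52.7%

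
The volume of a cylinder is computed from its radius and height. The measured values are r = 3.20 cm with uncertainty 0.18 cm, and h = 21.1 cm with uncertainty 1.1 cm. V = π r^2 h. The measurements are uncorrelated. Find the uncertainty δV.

84.2 cm^3

Each factor contributes (exponent × relative error)² to (δV/V)²:
  (2·δr/r)² = (2×0.0562)² = 0.0127;  (1·δh/h)² = (1×0.0521)² = 0.00272
δV/V = √(0.0154) = 0.124
V = 679 cm^3, so δV = 0.124 × 679 = 84.2 cm^3.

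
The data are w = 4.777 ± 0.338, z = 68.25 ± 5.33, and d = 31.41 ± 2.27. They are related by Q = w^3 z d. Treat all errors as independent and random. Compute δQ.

Each factor contributes (exponent × relative error)² to (δQ/Q)²:
  (3·δw/w)² = (3×0.0708)² = 0.0451;  (1·δz/z)² = (1×0.0781)² = 0.00610;  (1·δd/d)² = (1×0.0723)² = 0.00522
δQ/Q = √(0.0564) = 0.237
Q = 233700, so δQ = 0.237 × 233700 = 55500.

55500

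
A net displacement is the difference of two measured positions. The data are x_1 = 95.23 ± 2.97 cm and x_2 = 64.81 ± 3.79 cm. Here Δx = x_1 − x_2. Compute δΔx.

For a sum/difference, combine absolute errors in quadrature:
  (δx_1)² = 8.82;  (δx_2)² = 14.4
δΔx = √(23.2) = 4.82 cm

4.82 cm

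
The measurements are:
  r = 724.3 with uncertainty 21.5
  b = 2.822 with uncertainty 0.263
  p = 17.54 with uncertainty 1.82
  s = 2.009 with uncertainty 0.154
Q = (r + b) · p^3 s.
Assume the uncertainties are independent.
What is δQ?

Let u = r + b = 727.1. δu = √(δr² + δb²) = √(462 + 0.0692) = 21.5, so δu/u = 0.0296.
Q is then a monomial in u, p, s:
δQ/Q = √((δu/u)² + (3·δp/p)² + (1·δs/s)²) = √(0.000874 + 0.0969 + 0.00588) = 0.322
Q = 7.883e+06, so δQ = 0.322 × 7.883e+06 = 2.54e+06.

2.54e+06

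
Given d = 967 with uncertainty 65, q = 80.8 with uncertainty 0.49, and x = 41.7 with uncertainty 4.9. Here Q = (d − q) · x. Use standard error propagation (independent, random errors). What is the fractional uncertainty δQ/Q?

0.139

Let u = d − q = 886. δu = √(δd² + δq²) = √(4220 + 0.240) = 65.0, so δu/u = 0.0733.
Q is then a monomial in u, x:
δQ/Q = √((δu/u)² + (1·δx/x)²) = √(0.00538 + 0.0138) = 0.139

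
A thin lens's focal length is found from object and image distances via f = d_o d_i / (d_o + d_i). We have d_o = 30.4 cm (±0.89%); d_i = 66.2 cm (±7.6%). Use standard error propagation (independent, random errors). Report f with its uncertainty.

∂f/∂d_o = (d_i/(d_o+d_i))² = 0.470;  ∂f/∂d_i = (d_o/(d_o+d_i))² = 0.0990
δf = √((∂f/∂d_o · δd_o)² + (∂f/∂d_i · δd_i)²) = √(0.0161 + 0.248) = 0.514 cm
f = 20.8 cm.

20.8 ± 0.514 cm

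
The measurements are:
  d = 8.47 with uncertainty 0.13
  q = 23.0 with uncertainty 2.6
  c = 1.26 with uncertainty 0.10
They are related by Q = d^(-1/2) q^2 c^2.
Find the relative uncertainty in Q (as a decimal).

Q is a product of powers, so relative uncertainties combine in quadrature:
  (−½·δd/d)² = (-0.5×0.0153)² = 5.89e-05;  (2·δq/q)² = (2×0.113)² = 0.0511;  (2·δc/c)² = (2×0.0794)² = 0.0252
δQ/Q = √(0.0764) = 0.276

0.276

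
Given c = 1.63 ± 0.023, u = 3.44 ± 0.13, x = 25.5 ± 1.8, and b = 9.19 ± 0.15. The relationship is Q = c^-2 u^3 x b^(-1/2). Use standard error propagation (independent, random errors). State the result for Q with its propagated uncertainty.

129 ± 17.6

Q is a product of powers, so relative uncertainties combine in quadrature:
  (-2·δc/c)² = (-2×0.0141)² = 0.000796;  (3·δu/u)² = (3×0.0378)² = 0.0129;  (1·δx/x)² = (1×0.0706)² = 0.00498;  (−½·δb/b)² = (-0.5×0.0163)² = 6.66e-05
δQ/Q = √(0.0187) = 0.137
Q = 129, so δQ = 0.137 × 129 = 17.6.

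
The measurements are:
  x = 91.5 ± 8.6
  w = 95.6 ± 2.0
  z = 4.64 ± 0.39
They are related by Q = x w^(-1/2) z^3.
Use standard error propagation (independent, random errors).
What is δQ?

252

Since Q is a product/quotient, work with relative uncertainties:
  (1·δx/x)² = (1×0.0940)² = 0.00883;  (−½·δw/w)² = (-0.5×0.0209)² = 0.000109;  (3·δz/z)² = (3×0.0841)² = 0.0636
δQ/Q = √(0.0725) = 0.269
Q = 935, so δQ = 0.269 × 935 = 252.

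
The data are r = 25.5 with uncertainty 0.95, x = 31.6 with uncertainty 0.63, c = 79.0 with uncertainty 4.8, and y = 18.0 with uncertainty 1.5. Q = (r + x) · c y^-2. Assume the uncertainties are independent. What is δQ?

Let u = r + x = 57.1. δu = √(δr² + δx²) = √(0.902 + 0.397) = 1.14, so δu/u = 0.0200.
Q is then a monomial in u, c, y:
δQ/Q = √((δu/u)² + (1·δc/c)² + (-2·δy/y)²) = √(0.000399 + 0.00369 + 0.0278) = 0.179
Q = 13.9, so δQ = 0.179 × 13.9 = 2.49.

2.49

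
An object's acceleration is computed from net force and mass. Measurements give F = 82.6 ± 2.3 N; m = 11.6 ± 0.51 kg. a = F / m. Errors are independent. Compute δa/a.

Products/powers → add relative errors in quadrature, weighted by exponent:
  (1·δF/F)² = (1×0.0278)² = 0.000775;  (-1·δm/m)² = (-1×0.0440)² = 0.00193
δa/a = √(0.00271) = 0.0520

0.0520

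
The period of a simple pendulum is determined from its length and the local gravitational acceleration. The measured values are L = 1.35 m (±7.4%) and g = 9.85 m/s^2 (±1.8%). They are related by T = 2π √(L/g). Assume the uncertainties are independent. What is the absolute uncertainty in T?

Relative error in a monomial: (δT/T)² = Σ (nᵢ · δxᵢ/xᵢ)².
  (½·δL/L)² = (0.5×0.0740)² = 0.00137;  (−½·δg/g)² = (-0.5×0.0180)² = 8.1e-05
δT/T = √(0.00145) = 0.0381
T = 2.33 s, so δT = 0.0381 × 2.33 = 0.0886 s.

0.0886 s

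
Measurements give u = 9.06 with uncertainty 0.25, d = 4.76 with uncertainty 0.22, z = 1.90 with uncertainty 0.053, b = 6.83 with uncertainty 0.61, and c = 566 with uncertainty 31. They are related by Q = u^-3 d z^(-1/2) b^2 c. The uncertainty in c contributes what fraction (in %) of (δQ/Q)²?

(δQ/Q)² = (-3·δu/u)² + (1·δd/d)² + (−½·δz/z)² + (2·δb/b)² + (1·δc/c)²
  u term: (-3×0.0276)² = 0.00685
  d term: (1×0.0462)² = 0.00214
  z term: (-0.5×0.0279)² = 0.000195
  b term: (2×0.0893)² = 0.0319
  c term: (1×0.0548)² = 0.00300
Total = 0.0441. Share from c = 0.00300/0.0441 = 0.0680.

6.80%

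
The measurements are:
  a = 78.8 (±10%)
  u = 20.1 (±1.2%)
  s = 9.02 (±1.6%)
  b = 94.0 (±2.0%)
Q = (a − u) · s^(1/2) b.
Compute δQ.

Let w = a − u = 58.7. δw = √(δa² + δu²) = √(62.1 + 0.0582) = 7.88, so δw/w = 0.134.
Q is then a monomial in w, s, b:
δQ/Q = √((δw/w)² + (½·δs/s)² + (1·δb/b)²) = √(0.0180 + 6.4e-05 + 0.000400) = 0.136
Q = 16600, so δQ = 0.136 × 16600 = 2250.

2250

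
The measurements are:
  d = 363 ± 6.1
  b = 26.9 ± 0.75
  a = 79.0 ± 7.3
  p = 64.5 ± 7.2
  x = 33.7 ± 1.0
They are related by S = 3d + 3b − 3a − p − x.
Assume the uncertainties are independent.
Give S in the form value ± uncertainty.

Absolute uncertainties add in quadrature for a linear combination:
  (3·δd)² = 335;  (3·δb)² = 5.06;  (3·δa)² = 480;  (δp)² = 51.8;  (δx)² = 1.00
δS = √(872) = 29.5
S = 834.

834 ± 29.5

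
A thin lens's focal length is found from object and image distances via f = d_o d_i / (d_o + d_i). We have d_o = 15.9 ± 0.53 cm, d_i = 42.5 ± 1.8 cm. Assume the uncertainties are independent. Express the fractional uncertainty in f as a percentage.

∂f/∂d_o = (d_i/(d_o+d_i))² = 0.530;  ∂f/∂d_i = (d_o/(d_o+d_i))² = 0.0741
δf = √((∂f/∂d_o · δd_o)² + (∂f/∂d_i · δd_i)²) = √(0.0788 + 0.0178) = 0.311 cm
f = 11.6 cm, so δf/f = 0.311/11.6 = 0.0269.

2.69%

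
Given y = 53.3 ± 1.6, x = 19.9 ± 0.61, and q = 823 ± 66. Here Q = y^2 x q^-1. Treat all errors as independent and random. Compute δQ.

Q is a product of powers, so relative uncertainties combine in quadrature:
  (2·δy/y)² = (2×0.0300)² = 0.00360;  (1·δx/x)² = (1×0.0307)² = 0.000940;  (-1·δq/q)² = (-1×0.0802)² = 0.00643
δQ/Q = √(0.0110) = 0.105
Q = 68.7, so δQ = 0.105 × 68.7 = 7.20.

7.20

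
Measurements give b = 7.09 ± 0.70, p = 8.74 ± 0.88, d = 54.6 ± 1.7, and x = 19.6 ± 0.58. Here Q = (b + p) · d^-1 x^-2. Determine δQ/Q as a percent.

9.76%

Let u = b + p = 15.8. δu = √(δb² + δp²) = √(0.490 + 0.774) = 1.12, so δu/u = 0.0710.
Q is then a monomial in u, d, x:
δQ/Q = √((δu/u)² + (-1·δd/d)² + (-2·δx/x)²) = √(0.00505 + 0.000969 + 0.00350) = 0.0976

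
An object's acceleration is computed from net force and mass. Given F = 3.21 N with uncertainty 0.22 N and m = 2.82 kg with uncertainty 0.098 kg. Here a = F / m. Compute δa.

For a monomial a ∝ F, m^-1, fractional errors add in quadrature:
  (1·δF/F)² = (1×0.0685)² = 0.00470;  (-1·δm/m)² = (-1×0.0348)² = 0.00121
δa/a = √(0.00590) = 0.0768
a = 1.14 m/s^2, so δa = 0.0768 × 1.14 = 0.0875 m/s^2.

0.0875 m/s^2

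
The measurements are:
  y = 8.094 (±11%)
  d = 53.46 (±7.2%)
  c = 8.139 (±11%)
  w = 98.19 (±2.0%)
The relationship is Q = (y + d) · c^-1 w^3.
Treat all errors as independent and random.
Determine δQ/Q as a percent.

Let u = y + d = 61.55. δu = √(δy² + δd²) = √(0.793 + 14.8) = 3.95, so δu/u = 0.0642.
Q is then a monomial in u, c, w:
δQ/Q = √((δu/u)² + (-1·δc/c)² + (3·δw/w)²) = √(0.00412 + 0.0121 + 0.00360) = 0.141

14.1%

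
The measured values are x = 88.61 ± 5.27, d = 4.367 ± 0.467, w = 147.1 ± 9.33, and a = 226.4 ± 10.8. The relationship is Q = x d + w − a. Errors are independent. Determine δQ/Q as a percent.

Let p = x·d = 387.0. δp/p = √((1·δx/x)² + (1·δd/d)²) = √(0.00354 + 0.0114) = 0.122, so δp = 47.4.
Q = p + w − a: δQ = √(δp² + δw² + δa²) = √(2240 + 87.0 + 117) = 49.5
Q = 307.7, so δQ/Q = 49.5/307.7 = 0.161.

16.1%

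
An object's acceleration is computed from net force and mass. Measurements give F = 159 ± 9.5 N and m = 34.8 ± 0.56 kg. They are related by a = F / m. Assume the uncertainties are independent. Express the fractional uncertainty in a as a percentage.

6.19%

a is a product of powers, so relative uncertainties combine in quadrature:
  (1·δF/F)² = (1×0.0597)² = 0.00357;  (-1·δm/m)² = (-1×0.0161)² = 0.000259
δa/a = √(0.00383) = 0.0619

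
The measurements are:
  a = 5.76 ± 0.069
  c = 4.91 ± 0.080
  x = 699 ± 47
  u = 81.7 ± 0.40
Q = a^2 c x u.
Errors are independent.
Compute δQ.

Q is a product of powers, so relative uncertainties combine in quadrature:
  (2·δa/a)² = (2×0.0120)² = 0.000574;  (1·δc/c)² = (1×0.0163)² = 0.000265;  (1·δx/x)² = (1×0.0672)² = 0.00452;  (1·δu/u)² = (1×0.00490)² = 2.4e-05
δQ/Q = √(0.00538) = 0.0734
Q = 9.3e+06, so δQ = 0.0734 × 9.3e+06 = 6.83e+05.

6.83e+05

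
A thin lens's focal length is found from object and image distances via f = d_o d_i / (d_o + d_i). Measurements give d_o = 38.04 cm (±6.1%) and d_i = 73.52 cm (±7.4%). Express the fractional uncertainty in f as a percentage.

4.75%

∂f/∂d_o = (d_i/(d_o+d_i))² = 0.434;  ∂f/∂d_i = (d_o/(d_o+d_i))² = 0.116
δf = √((∂f/∂d_o · δd_o)² + (∂f/∂d_i · δd_i)²) = √(1.02 + 0.400) = 1.19 cm
f = 25.07 cm, so δf/f = 1.19/25.07 = 0.0475.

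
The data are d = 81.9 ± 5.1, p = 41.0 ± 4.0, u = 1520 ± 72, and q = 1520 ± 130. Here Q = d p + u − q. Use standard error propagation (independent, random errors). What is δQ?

Let w = d·p = 3360. δw/w = √((1·δd/d)² + (1·δp/p)²) = √(0.00388 + 0.00952) = 0.116, so δw = 389.
Q = w + u − q: δQ = √(δw² + δu² + δq²) = √(1.51e+05 + 5180 + 16900) = 416

416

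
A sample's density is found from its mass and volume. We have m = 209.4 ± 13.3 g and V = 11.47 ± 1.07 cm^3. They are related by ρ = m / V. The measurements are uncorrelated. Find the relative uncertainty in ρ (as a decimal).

0.113

ρ is a product of powers, so relative uncertainties combine in quadrature:
  (1·δm/m)² = (1×0.0635)² = 0.00403;  (-1·δV/V)² = (-1×0.0933)² = 0.00870
δρ/ρ = √(0.0127) = 0.113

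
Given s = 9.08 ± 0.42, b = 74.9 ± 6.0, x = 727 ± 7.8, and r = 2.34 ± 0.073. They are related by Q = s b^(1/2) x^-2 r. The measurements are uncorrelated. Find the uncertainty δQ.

2.5e-05

For a monomial Q ∝ s, b^(1/2), x^-2, r, fractional errors add in quadrature:
  (1·δs/s)² = (1×0.0463)² = 0.00214;  (½·δb/b)² = (0.5×0.0801)² = 0.00160;  (-2·δx/x)² = (-2×0.0107)² = 0.000460;  (1·δr/r)² = (1×0.0312)² = 0.000973
δQ/Q = √(0.00518) = 0.0720
Q = 0.000348, so δQ = 0.0720 × 0.000348 = 2.5e-05.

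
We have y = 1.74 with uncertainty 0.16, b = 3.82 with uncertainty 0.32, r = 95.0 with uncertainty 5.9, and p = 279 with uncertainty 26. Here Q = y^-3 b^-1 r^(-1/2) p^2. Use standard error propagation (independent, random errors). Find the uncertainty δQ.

Since Q is a product/quotient, work with relative uncertainties:
  (-3·δy/y)² = (-3×0.0920)² = 0.0761;  (-1·δb/b)² = (-1×0.0838)² = 0.00702;  (−½·δr/r)² = (-0.5×0.0621)² = 0.000964;  (2·δp/p)² = (2×0.0932)² = 0.0347
δQ/Q = √(0.119) = 0.345
Q = 397, so δQ = 0.345 × 397 = 137.

137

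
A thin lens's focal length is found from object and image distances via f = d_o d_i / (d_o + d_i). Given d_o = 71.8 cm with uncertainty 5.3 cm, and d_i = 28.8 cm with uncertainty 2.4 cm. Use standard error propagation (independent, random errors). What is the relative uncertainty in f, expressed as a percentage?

∂f/∂d_o = (d_i/(d_o+d_i))² = 0.0820;  ∂f/∂d_i = (d_o/(d_o+d_i))² = 0.509
δf = √((∂f/∂d_o · δd_o)² + (∂f/∂d_i · δd_i)²) = √(0.189 + 1.49) = 1.30 cm
f = 20.6 cm, so δf/f = 1.30/20.6 = 0.0631.

6.31%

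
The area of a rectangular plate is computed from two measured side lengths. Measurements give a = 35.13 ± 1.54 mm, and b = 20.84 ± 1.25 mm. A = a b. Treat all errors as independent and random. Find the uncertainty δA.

Since A is a product/quotient, work with relative uncertainties:
  (1·δa/a)² = (1×0.0438)² = 0.00192;  (1·δb/b)² = (1×0.0600)² = 0.00360
δA/A = √(0.00552) = 0.0743
A = 732.1 mm^2, so δA = 0.0743 × 732.1 = 54.4 mm^2.

54.4 mm^2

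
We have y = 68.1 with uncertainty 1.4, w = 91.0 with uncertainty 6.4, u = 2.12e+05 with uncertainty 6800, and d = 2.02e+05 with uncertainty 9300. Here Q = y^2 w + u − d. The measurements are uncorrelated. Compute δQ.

Let p = y^2·w = 4.22e+05. δp/p = √((2·δy/y)² + (1·δw/w)²) = √(0.00169 + 0.00495) = 0.0815, so δp = 34400.
Q = p + u − d: δQ = √(δp² + δu² + δd²) = √(1.18e+09 + 4.62e+07 + 8.65e+07) = 36300

36300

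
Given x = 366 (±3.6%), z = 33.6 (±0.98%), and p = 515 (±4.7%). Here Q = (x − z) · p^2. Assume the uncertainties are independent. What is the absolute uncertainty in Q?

8.99e+06

Let u = x − z = 332. δu = √(δx² + δz²) = √(174 + 0.108) = 13.2, so δu/u = 0.0397.
Q is then a monomial in u, p:
δQ/Q = √((δu/u)² + (2·δp/p)²) = √(0.00157 + 0.00884) = 0.102
Q = 8.82e+07, so δQ = 0.102 × 8.82e+07 = 8.99e+06.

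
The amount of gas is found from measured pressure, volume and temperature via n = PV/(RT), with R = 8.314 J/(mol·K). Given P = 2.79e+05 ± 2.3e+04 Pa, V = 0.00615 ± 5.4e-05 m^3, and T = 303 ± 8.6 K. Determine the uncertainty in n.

0.0597 mol

Relative error in a monomial: (δn/n)² = Σ (nᵢ · δxᵢ/xᵢ)².
  (1·δP/P)² = (1×0.0824)² = 0.00680;  (1·δV/V)² = (1×0.00878)² = 7.71e-05;  (-1·δT/T)² = (-1×0.0284)² = 0.000806
δn/n = √(0.00768) = 0.0876
n = 0.681 mol, so δn = 0.0876 × 0.681 = 0.0597 mol.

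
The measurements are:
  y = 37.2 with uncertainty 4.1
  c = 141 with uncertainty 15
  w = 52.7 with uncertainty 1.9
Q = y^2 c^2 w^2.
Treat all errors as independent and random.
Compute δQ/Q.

0.315

Products/powers → add relative errors in quadrature, weighted by exponent:
  (2·δy/y)² = (2×0.110)² = 0.0486;  (2·δc/c)² = (2×0.106)² = 0.0453;  (2·δw/w)² = (2×0.0361)² = 0.00520
δQ/Q = √(0.0991) = 0.315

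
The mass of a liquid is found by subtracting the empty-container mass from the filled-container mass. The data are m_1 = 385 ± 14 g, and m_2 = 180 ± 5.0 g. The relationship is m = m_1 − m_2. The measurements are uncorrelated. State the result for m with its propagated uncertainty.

205 ± 14.9 g

Each term contributes (cᵢ δxᵢ)² to (δm)²:
  (δm_1)² = 196;  (δm_2)² = 25.0
δm = √(221) = 14.9 g
m = 205 g.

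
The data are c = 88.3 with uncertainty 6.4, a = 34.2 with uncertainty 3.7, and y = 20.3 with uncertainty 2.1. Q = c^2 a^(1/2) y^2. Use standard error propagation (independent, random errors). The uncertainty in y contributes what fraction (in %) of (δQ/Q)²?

64.1%

(δQ/Q)² = (2·δc/c)² + (½·δa/a)² + (2·δy/y)²
  c term: (2×0.0725)² = 0.0210
  a term: (0.5×0.108)² = 0.00293
  y term: (2×0.103)² = 0.0428
Total = 0.0667. Share from y = 0.0428/0.0667 = 0.641.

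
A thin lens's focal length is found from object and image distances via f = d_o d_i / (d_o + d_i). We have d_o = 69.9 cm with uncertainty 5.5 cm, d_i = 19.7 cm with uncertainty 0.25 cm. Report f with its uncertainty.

15.4 ± 0.306 cm

∂f/∂d_o = (d_i/(d_o+d_i))² = 0.0483;  ∂f/∂d_i = (d_o/(d_o+d_i))² = 0.609
δf = √((∂f/∂d_o · δd_o)² + (∂f/∂d_i · δd_i)²) = √(0.0707 + 0.0232) = 0.306 cm
f = 15.4 cm.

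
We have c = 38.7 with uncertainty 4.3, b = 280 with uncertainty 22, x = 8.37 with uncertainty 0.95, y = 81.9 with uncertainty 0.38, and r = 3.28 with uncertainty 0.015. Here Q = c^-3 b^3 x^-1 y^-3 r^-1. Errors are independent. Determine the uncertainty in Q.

Q is a product of powers, so relative uncertainties combine in quadrature:
  (-3·δc/c)² = (-3×0.111)² = 0.111;  (3·δb/b)² = (3×0.0786)² = 0.0556;  (-1·δx/x)² = (-1×0.114)² = 0.0129;  (-3·δy/y)² = (-3×0.00464)² = 0.000194;  (-1·δr/r)² = (-1×0.00457)² = 2.09e-05
δQ/Q = √(0.180) = 0.424
Q = 2.51e-05, so δQ = 0.424 × 2.51e-05 = 1.06e-05.

1.06e-05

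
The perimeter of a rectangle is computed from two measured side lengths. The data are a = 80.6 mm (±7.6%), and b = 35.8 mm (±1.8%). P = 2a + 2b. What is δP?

12.3 mm

Absolute uncertainties add in quadrature for a linear combination:
  (2·δa)² = 150;  (2·δb)² = 1.66
δP = √(152) = 12.3 mm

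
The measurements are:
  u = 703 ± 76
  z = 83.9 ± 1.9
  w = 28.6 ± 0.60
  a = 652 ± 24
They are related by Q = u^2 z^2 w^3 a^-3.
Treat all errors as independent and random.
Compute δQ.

74800

For a monomial Q ∝ u^2, z^2, w^3, a^-3, fractional errors add in quadrature:
  (2·δu/u)² = (2×0.108)² = 0.0467;  (2·δz/z)² = (2×0.0226)² = 0.00205;  (3·δw/w)² = (3×0.0210)² = 0.00396;  (-3·δa/a)² = (-3×0.0368)² = 0.0122
δQ/Q = √(0.0650) = 0.255
Q = 2.94e+05, so δQ = 0.255 × 2.94e+05 = 74800.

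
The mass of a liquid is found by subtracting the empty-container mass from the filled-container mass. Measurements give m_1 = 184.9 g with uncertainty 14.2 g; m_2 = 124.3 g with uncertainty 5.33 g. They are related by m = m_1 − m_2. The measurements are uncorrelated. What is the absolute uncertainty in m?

Sums and differences: (δm)² = Σ (cᵢ δxᵢ)².
  (δm_1)² = 202;  (δm_2)² = 28.4
δm = √(230) = 15.2 g

15.2 g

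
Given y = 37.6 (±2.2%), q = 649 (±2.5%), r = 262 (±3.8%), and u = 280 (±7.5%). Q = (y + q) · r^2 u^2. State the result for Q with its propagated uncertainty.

(3.70 ± 0.627) × 10^12

Let w = y + q = 687. δw = √(δy² + δq²) = √(0.684 + 263) = 16.2, so δw/w = 0.0237.
Q is then a monomial in w, r, u:
δQ/Q = √((δw/w)² + (2·δr/r)² + (2·δu/u)²) = √(0.000560 + 0.00578 + 0.0225) = 0.170
Q = 3.7e+12, so δQ = 0.170 × 3.7e+12 = 6.27e+11.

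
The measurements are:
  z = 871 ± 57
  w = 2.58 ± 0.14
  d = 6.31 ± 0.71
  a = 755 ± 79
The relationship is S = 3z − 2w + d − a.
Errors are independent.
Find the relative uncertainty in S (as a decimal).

0.101

Sums and differences: (δS)² = Σ (cᵢ δxᵢ)².
  (3·δz)² = 29200;  (2·δw)² = 0.0784;  (δd)² = 0.504;  (δa)² = 6240
δS = √(35500) = 188
S = 1860, so δS/S = 188/1860 = 0.101.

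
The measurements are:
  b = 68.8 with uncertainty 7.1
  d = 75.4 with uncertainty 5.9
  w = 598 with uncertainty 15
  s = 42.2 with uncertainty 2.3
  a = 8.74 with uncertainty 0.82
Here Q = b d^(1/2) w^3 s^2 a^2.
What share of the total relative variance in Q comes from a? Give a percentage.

(δQ/Q)² = (1·δb/b)² + (½·δd/d)² + (3·δw/w)² + (2·δs/s)² + (2·δa/a)²
  b term: (1×0.103)² = 0.0106
  d term: (0.5×0.0782)² = 0.00153
  w term: (3×0.0251)² = 0.00566
  s term: (2×0.0545)² = 0.0119
  a term: (2×0.0938)² = 0.0352
Total = 0.0649. Share from a = 0.0352/0.0649 = 0.542.

54.2%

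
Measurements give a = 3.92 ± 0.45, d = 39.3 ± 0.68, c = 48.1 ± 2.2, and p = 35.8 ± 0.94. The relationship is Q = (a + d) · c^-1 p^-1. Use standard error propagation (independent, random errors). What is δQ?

0.00141

Let u = a + d = 43.2. δu = √(δa² + δd²) = √(0.203 + 0.462) = 0.815, so δu/u = 0.0189.
Q is then a monomial in u, c, p:
δQ/Q = √((δu/u)² + (-1·δc/c)² + (-1·δp/p)²) = √(0.000356 + 0.00209 + 0.000689) = 0.0560
Q = 0.0251, so δQ = 0.0560 × 0.0251 = 0.00141.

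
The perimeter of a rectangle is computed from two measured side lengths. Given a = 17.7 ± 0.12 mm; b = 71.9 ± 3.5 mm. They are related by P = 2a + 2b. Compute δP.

7.00 mm

For a sum/difference, combine absolute errors in quadrature:
  (2·δa)² = 0.0576;  (2·δb)² = 49.0
δP = √(49.1) = 7.00 mm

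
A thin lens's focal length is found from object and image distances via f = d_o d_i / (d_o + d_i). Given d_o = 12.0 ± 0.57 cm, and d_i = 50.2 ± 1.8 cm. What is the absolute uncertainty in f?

0.377 cm

∂f/∂d_o = (d_i/(d_o+d_i))² = 0.651;  ∂f/∂d_i = (d_o/(d_o+d_i))² = 0.0372
δf = √((∂f/∂d_o · δd_o)² + (∂f/∂d_i · δd_i)²) = √(0.138 + 0.00449) = 0.377 cm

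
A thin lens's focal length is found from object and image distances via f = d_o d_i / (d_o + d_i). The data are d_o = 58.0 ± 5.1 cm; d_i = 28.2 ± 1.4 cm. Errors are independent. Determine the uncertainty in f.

∂f/∂d_o = (d_i/(d_o+d_i))² = 0.107;  ∂f/∂d_i = (d_o/(d_o+d_i))² = 0.453
δf = √((∂f/∂d_o · δd_o)² + (∂f/∂d_i · δd_i)²) = √(0.298 + 0.402) = 0.836 cm

0.836 cm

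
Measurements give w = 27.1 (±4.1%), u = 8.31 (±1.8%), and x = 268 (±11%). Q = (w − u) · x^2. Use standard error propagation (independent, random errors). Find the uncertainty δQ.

3.08e+05

Let h = w − u = 18.8. δh = √(δw² + δu²) = √(1.23 + 0.0224) = 1.12, so δh/h = 0.0597.
Q is then a monomial in h, x:
δQ/Q = √((δh/h)² + (2·δx/x)²) = √(0.00356 + 0.0484) = 0.228
Q = 1.35e+06, so δQ = 0.228 × 1.35e+06 = 3.08e+05.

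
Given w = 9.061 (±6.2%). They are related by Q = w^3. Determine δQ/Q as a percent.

Q is a product of powers, so relative uncertainties combine in quadrature:
  (3·δw/w)² = (3×0.0620)² = 0.0346
δQ/Q = √(0.0346) = 0.186

18.6%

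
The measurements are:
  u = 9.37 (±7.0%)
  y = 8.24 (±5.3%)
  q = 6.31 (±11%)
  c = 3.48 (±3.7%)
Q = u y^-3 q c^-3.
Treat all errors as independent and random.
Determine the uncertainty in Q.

0.000586

Since Q is a product/quotient, work with relative uncertainties:
  (1·δu/u)² = (1×0.0700)² = 0.00490;  (-3·δy/y)² = (-3×0.0530)² = 0.0253;  (1·δq/q)² = (1×0.110)² = 0.0121;  (-3·δc/c)² = (-3×0.0370)² = 0.0123
δQ/Q = √(0.0546) = 0.234
Q = 0.00251, so δQ = 0.234 × 0.00251 = 0.000586.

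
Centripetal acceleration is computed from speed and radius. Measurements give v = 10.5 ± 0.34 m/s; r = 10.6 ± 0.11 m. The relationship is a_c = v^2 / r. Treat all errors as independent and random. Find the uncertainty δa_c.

0.682 m/s^2

For a monomial a_c ∝ v^2, r^-1, fractional errors add in quadrature:
  (2·δv/v)² = (2×0.0324)² = 0.00419;  (-1·δr/r)² = (-1×0.0104)² = 0.000108
δa_c/a_c = √(0.00430) = 0.0656
a_c = 10.4 m/s^2, so δa_c = 0.0656 × 10.4 = 0.682 m/s^2.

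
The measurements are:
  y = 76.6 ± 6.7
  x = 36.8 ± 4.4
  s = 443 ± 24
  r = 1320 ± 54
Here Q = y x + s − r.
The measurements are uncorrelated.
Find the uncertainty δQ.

422

Let p = y·x = 2820. δp/p = √((1·δy/y)² + (1·δx/x)²) = √(0.00765 + 0.0143) = 0.148, so δp = 418.
Q = p + s − r: δQ = √(δp² + δs² + δr²) = √(1.74e+05 + 576 + 2920) = 422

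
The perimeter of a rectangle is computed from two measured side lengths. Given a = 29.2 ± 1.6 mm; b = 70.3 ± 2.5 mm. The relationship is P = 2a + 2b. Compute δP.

5.94 mm

Each term contributes (cᵢ δxᵢ)² to (δP)²:
  (2·δa)² = 10.2;  (2·δb)² = 25.0
δP = √(35.2) = 5.94 mm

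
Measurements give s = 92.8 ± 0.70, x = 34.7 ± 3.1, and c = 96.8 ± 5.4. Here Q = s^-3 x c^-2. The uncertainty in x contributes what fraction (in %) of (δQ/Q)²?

38.1%

(δQ/Q)² = (-3·δs/s)² + (1·δx/x)² + (-2·δc/c)²
  s term: (-3×0.00754)² = 0.000512
  x term: (1×0.0893)² = 0.00798
  c term: (-2×0.0558)² = 0.0124
Total = 0.0209. Share from x = 0.00798/0.0209 = 0.381.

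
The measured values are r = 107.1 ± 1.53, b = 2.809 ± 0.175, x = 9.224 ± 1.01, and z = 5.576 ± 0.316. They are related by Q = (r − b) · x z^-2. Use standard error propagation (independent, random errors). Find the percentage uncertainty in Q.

Let u = r − b = 104.3. δu = √(δr² + δb²) = √(2.34 + 0.0306) = 1.54, so δu/u = 0.0148.
Q is then a monomial in u, x, z:
δQ/Q = √((δu/u)² + (1·δx/x)² + (-2·δz/z)²) = √(0.000218 + 0.0120 + 0.0128) = 0.158

15.8%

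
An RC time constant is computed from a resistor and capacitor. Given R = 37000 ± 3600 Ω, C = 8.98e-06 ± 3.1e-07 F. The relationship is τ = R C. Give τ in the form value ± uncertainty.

0.332 ± 0.0343 s

τ is a product of powers, so relative uncertainties combine in quadrature:
  (1·δR/R)² = (1×0.0973)² = 0.00947;  (1·δC/C)² = (1×0.0345)² = 0.00119
δτ/τ = √(0.0107) = 0.103
τ = 0.332 s, so δτ = 0.103 × 0.332 = 0.0343 s.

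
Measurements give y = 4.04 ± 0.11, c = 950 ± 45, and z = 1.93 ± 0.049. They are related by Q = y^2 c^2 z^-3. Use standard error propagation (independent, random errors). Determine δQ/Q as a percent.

Products/powers → add relative errors in quadrature, weighted by exponent:
  (2·δy/y)² = (2×0.0272)² = 0.00297;  (2·δc/c)² = (2×0.0474)² = 0.00898;  (-3·δz/z)² = (-3×0.0254)² = 0.00580
δQ/Q = √(0.0177) = 0.133

13.3%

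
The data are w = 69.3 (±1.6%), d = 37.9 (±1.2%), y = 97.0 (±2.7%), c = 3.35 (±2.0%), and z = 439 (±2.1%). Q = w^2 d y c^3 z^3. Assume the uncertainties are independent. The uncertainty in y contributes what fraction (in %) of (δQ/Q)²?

7.70%

(δQ/Q)² = (2·δw/w)² + (1·δd/d)² + (1·δy/y)² + (3·δc/c)² + (3·δz/z)²
  w term: (2×0.0160)² = 0.00102
  d term: (1×0.0120)² = 0.000144
  y term: (1×0.0270)² = 0.000729
  c term: (3×0.0200)² = 0.00360
  z term: (3×0.0210)² = 0.00397
Total = 0.00947. Share from y = 0.000729/0.00947 = 0.0770.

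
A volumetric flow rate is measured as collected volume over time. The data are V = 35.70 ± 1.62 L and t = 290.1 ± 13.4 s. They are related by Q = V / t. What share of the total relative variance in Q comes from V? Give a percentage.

49.1%

(δQ/Q)² = (1·δV/V)² + (-1·δt/t)²
  V term: (1×0.0454)² = 0.00206
  t term: (-1×0.0462)² = 0.00213
Total = 0.00419. Share from V = 0.00206/0.00419 = 0.491.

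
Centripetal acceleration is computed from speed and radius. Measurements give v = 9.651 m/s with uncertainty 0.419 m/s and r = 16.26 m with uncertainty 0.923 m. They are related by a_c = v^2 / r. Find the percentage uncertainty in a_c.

Relative error in a monomial: (δa_c/a_c)² = Σ (nᵢ · δxᵢ/xᵢ)².
  (2·δv/v)² = (2×0.0434)² = 0.00754;  (-1·δr/r)² = (-1×0.0568)² = 0.00322
δa_c/a_c = √(0.0108) = 0.104

10.4%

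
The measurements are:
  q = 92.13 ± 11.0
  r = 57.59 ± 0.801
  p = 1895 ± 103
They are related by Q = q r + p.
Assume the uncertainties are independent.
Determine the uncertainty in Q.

646

Let w = q·r = 5306. δw/w = √((1·δq/q)² + (1·δr/r)²) = √(0.0143 + 0.000193) = 0.120, so δw = 638.
Q = w + p: δQ = √(δw² + δp²) = √(4.07e+05 + 10600) = 646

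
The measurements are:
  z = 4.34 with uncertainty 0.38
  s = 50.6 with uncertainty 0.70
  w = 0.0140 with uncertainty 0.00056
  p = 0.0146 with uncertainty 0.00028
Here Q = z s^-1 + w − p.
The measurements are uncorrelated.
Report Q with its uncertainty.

Let h = z·s^-1 = 0.0858. δh/h = √((1·δz/z)² + (-1·δs/s)²) = √(0.00767 + 0.000191) = 0.0886, so δh = 0.00760.
Q = h + w − p: δQ = √(δh² + δw² + δp²) = √(5.78e-05 + 3.14e-07 + 7.84e-08) = 0.00763
Q = 0.0852.

0.0852 ± 0.00763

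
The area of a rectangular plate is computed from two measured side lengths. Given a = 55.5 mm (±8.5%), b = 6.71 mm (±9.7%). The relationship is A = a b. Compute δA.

Relative error in a monomial: (δA/A)² = Σ (nᵢ · δxᵢ/xᵢ)².
  (1·δa/a)² = (1×0.0850)² = 0.00723;  (1·δb/b)² = (1×0.0970)² = 0.00941
δA/A = √(0.0166) = 0.129
A = 372 mm^2, so δA = 0.129 × 372 = 48.0 mm^2.

48.0 mm^2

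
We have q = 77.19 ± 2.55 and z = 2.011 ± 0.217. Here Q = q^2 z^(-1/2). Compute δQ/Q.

0.0853

Each factor contributes (exponent × relative error)² to (δQ/Q)²:
  (2·δq/q)² = (2×0.0330)² = 0.00437;  (−½·δz/z)² = (-0.5×0.108)² = 0.00291
δQ/Q = √(0.00728) = 0.0853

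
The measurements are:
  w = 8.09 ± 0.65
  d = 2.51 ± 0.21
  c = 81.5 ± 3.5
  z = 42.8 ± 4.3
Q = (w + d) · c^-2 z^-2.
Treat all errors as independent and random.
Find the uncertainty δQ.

1.98e-07

Let u = w + d = 10.6. δu = √(δw² + δd²) = √(0.423 + 0.0441) = 0.683, so δu/u = 0.0644.
Q is then a monomial in u, c, z:
δQ/Q = √((δu/u)² + (-2·δc/c)² + (-2·δz/z)²) = √(0.00415 + 0.00738 + 0.0404) = 0.228
Q = 8.71e-07, so δQ = 0.228 × 8.71e-07 = 1.98e-07.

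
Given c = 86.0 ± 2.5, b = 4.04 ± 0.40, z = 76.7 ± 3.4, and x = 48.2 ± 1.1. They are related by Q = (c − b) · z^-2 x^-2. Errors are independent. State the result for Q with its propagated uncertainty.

(6.00 ± 0.626) × 10^-6

Let u = c − b = 82.0. δu = √(δc² + δb²) = √(6.25 + 0.160) = 2.53, so δu/u = 0.0309.
Q is then a monomial in u, z, x:
δQ/Q = √((δu/u)² + (-2·δz/z)² + (-2·δx/x)²) = √(0.000954 + 0.00786 + 0.00208) = 0.104
Q = 6e-06, so δQ = 0.104 × 6e-06 = 6.26e-07.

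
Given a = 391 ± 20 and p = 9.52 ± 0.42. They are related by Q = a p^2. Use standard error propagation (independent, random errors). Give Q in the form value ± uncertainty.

For a monomial Q ∝ a, p^2, fractional errors add in quadrature:
  (1·δa/a)² = (1×0.0512)² = 0.00262;  (2·δp/p)² = (2×0.0441)² = 0.00779
δQ/Q = √(0.0104) = 0.102
Q = 35400, so δQ = 0.102 × 35400 = 3610.

35400 ± 3610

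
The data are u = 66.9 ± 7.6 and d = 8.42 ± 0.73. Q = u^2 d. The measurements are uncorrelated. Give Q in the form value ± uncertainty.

Q is a product of powers, so relative uncertainties combine in quadrature:
  (2·δu/u)² = (2×0.114)² = 0.0516;  (1·δd/d)² = (1×0.0867)² = 0.00752
δQ/Q = √(0.0591) = 0.243
Q = 37700, so δQ = 0.243 × 37700 = 9160.

37700 ± 9160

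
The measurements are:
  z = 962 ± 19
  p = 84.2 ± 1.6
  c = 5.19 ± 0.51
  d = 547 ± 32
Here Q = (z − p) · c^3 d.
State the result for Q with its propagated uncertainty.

Let u = z − p = 878. δu = √(δz² + δp²) = √(361 + 2.56) = 19.1, so δu/u = 0.0217.
Q is then a monomial in u, c, d:
δQ/Q = √((δu/u)² + (3·δc/c)² + (1·δd/d)²) = √(0.000472 + 0.0869 + 0.00342) = 0.301
Q = 6.71e+07, so δQ = 0.301 × 6.71e+07 = 2.02e+07.

(6.71 ± 2.02) × 10^7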